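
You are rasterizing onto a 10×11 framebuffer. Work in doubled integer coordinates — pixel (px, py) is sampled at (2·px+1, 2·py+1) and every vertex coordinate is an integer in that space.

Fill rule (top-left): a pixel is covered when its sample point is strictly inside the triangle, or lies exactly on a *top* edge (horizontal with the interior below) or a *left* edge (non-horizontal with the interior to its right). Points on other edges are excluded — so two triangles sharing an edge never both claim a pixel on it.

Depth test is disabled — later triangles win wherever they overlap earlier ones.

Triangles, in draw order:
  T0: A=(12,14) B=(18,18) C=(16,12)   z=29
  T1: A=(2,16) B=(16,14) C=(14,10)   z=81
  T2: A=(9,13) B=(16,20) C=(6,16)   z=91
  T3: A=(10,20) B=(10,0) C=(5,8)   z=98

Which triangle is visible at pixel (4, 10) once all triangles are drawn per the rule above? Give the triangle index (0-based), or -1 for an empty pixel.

T0:
  2·area = 28  (B↔C swapped to make it positive)
  edge (12, 14)→(16, 12): d=(4,-2) top-left  bias=+0
  edge (16, 12)→(18, 18): d=(2,6) right/bottom  bias=-1
  edge (18, 18)→(12, 14): d=(-6,-4) top-left  bias=+0
    (6,1)@(13, 3): e=[-42,0,70] → ·  [on edge]
    (7,4)@(15, 9): e=[-14,0,42] → ·  [on edge]
    (7,6)@(15, 13): e=[2,8,18] → #
    (8,6)@(17, 13): e=[6,-4,26] → ·
    (7,7)@(15, 15): e=[10,12,6] → #
    (8,7)@(17, 15): e=[14,0,14] → ·  [on edge]
    (7,8)@(15, 17): e=[18,16,-6] → ·
    (8,8)@(17, 17): e=[22,4,2] → #
    (9,8)@(19, 17): e=[26,-8,10] → ·
    (8,9)@(17, 19): e=[30,8,-10] → ·
    (9,10)@(19, 21): e=[42,0,-14] → ·  [on edge]
  covered (3 px):
    · · · · · · · · · ·
    · · · · · · · · · ·
    · · · · · · · · · ·
    · · · · · · · · · ·
    · · · · · · · · · ·
    · · · · · · · · · ·
    · · · · · · · # · ·
    · · · · · · · # · ·
    · · · · · · · · # ·
    · · · · · · · · · ·
    · · · · · · · · · ·
T1:
  2·area = 60  (B↔C swapped to make it positive)
  edge (2, 16)→(14, 10): d=(12,-6) top-left  bias=+0
  edge (14, 10)→(16, 14): d=(2,4) right/bottom  bias=-1
  edge (16, 14)→(2, 16): d=(-14,2) right/bottom  bias=-1
    (6,5)@(13, 11): e=[6,6,48] → #
    (7,5)@(15, 11): e=[18,-2,44] → ·
    (4,6)@(9, 13): e=[6,26,28] → #
    (5,6)@(11, 13): e=[18,18,24] → #
    (7,6)@(15, 13): e=[42,2,16] → #
    (8,6)@(17, 13): e=[54,-6,12] → ·
    (2,7)@(5, 15): e=[6,46,8] → #
    (3,7)@(7, 15): e=[18,38,4] → #
    (4,7)@(9, 15): e=[30,30,0] → ·  [on edge]
    (5,7)@(11, 15): e=[42,22,-4] → ·
    (6,7)@(13, 15): e=[54,14,-8] → ·
    (7,7)@(15, 15): e=[66,6,-12] → ·
  covered (7 px):
    · · · · · · · · · ·
    · · · · · · · · · ·
    · · · · · · · · · ·
    · · · · · · · · · ·
    · · · · · · · · · ·
    · · · · · · # · · ·
    · · · · # # # # · ·
    · · # # · · · · · ·
    · · · · · · · · · ·
    · · · · · · · · · ·
    · · · · · · · · · ·
T2:
  2·area = 42
  edge (9, 13)→(16, 20): d=(7,7) right/bottom  bias=-1
  edge (16, 20)→(6, 16): d=(-10,-4) top-left  bias=+0
  edge (6, 16)→(9, 13): d=(3,-3) top-left  bias=+0
    (9,1)@(19, 3): e=[-140,182,0] → ·  [on edge]
    (0,2)@(1, 5): e=[0,90,-48] → ·  [on edge]
    (8,2)@(17, 5): e=[-112,154,0] → ·  [on edge]
    (1,3)@(3, 7): e=[0,78,-36] → ·  [on edge]
    (7,3)@(15, 7): e=[-84,126,0] → ·  [on edge]
    (2,4)@(5, 9): e=[0,66,-24] → ·  [on edge]
    (6,4)@(13, 9): e=[-56,98,0] → ·  [on edge]
    (3,5)@(7, 11): e=[0,54,-12] → ·  [on edge]
    (5,5)@(11, 11): e=[-28,70,0] → ·  [on edge]
    (4,6)@(9, 13): e=[0,42,0] → ·  [on edge]
    (3,7)@(7, 15): e=[28,14,0] → #  [on edge]
    (4,7)@(9, 15): e=[14,22,6] → #
    (5,7)@(11, 15): e=[0,30,12] → ·  [on edge]
    (2,8)@(5, 17): e=[56,-14,0] → ·  [on edge]
    (6,8)@(13, 17): e=[0,18,24] → ·  [on edge]
    (1,9)@(3, 19): e=[84,-42,0] → ·  [on edge]
    (7,9)@(15, 19): e=[0,6,36] → ·  [on edge]
    (0,10)@(1, 21): e=[112,-70,0] → ·  [on edge]
    (8,10)@(17, 21): e=[0,-6,48] → ·  [on edge]
  covered (4 px):
    · · · · · · · · · ·
    · · · · · · · · · ·
    · · · · · · · · · ·
    · · · · · · · · · ·
    · · · · · · · · · ·
    · · · · · · · · · ·
    · · · · · · · · · ·
    · · · # # · · · · ·
    · · · · # # · · · ·
    · · · · · · · · · ·
    · · · · · · · · · ·
T3:
  2·area = 100  (B↔C swapped to make it positive)
  edge (10, 20)→(5, 8): d=(-5,-12) top-left  bias=+0
  edge (5, 8)→(10, 0): d=(5,-8) top-left  bias=+0
  edge (10, 0)→(10, 20): d=(0,20) right/bottom  bias=-1
    (4,1)@(9, 3): e=[73,7,20] → #
    (5,1)@(11, 3): e=[97,23,-20] → ·
    (3,2)@(7, 5): e=[39,1,60] → #
    (5,2)@(11, 5): e=[87,33,-20] → ·
    (3,3)@(7, 7): e=[29,11,60] → #
    (5,3)@(11, 7): e=[77,43,-20] → ·
    (3,4)@(7, 9): e=[19,21,60] → #
    (5,4)@(11, 9): e=[67,53,-20] → ·
    (3,5)@(7, 11): e=[9,31,60] → #
    (5,5)@(11, 11): e=[57,63,-20] → ·
    (3,6)@(7, 13): e=[-1,41,60] → ·
    (4,6)@(9, 13): e=[23,57,20] → #
  covered (12 px):
    · · · · · · · · · ·
    · · · · # · · · · ·
    · · · # # · · · · ·
    · · · # # · · · · ·
    · · · # # · · · · ·
    · · · # # · · · · ·
    · · · · # · · · · ·
    · · · · # · · · · ·
    · · · · # · · · · ·
    · · · · · · · · · ·
    · · · · · · · · · ·

Z-buffer (winner per pixel, '.' = empty):
  . . . . . . . . . .
  . . . . 3 . . . . .
  . . . 3 3 . . . . .
  . . . 3 3 . . . . .
  . . . 3 3 . . . . .
  . . . 3 3 . 1 . . .
  . . . . 3 1 1 1 . .
  . . 1 2 3 . . 0 . .
  . . . . 3 2 . . 0 .
  . . . . . . . . . .
  . . . . . . . . . .

Answer: -1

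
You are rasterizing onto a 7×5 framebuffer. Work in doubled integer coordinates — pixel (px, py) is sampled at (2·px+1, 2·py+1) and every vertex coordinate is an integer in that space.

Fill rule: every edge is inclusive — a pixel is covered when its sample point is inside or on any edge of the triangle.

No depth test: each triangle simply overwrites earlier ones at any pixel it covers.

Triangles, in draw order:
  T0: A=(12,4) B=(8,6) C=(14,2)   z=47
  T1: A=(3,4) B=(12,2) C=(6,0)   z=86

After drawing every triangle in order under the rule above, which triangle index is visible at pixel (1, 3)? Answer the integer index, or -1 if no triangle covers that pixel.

T0:
  2·area = 4
  edge (12, 4)→(8, 6): d=(-4,2) inclusive
  edge (8, 6)→(14, 2): d=(6,-4) inclusive
  edge (14, 2)→(12, 4): d=(-2,2) inclusive
    (6,1)@(13, 3): e=[2,2,0] → █  [on edge]
    (5,2)@(11, 5): e=[-2,6,0] → ·  [on edge]
    (6,2)@(13, 5): e=[-6,14,-4] → ·
    (4,3)@(9, 7): e=[-6,10,0] → ·  [on edge]
    (3,4)@(7, 9): e=[-10,14,0] → ·  [on edge]
  covered (1 px):
    · · · · · · ·
    · · · · · · █
    · · · · · · ·
    · · · · · · ·
    · · · · · · ·
T1:
  2·area = 30  (B↔C swapped to make it positive)
  edge (3, 4)→(6, 0): d=(3,-4) inclusive
  edge (6, 0)→(12, 2): d=(6,2) inclusive
  edge (12, 2)→(3, 4): d=(-9,2) inclusive
    (3,0)@(7, 1): e=[7,4,19] → █
    (4,0)@(9, 1): e=[15,0,15] → █  [on edge]
    (5,0)@(11, 1): e=[23,-4,11] → ·
    (2,1)@(5, 3): e=[5,20,5] → █
    (4,1)@(9, 3): e=[21,12,-3] → ·
    (2,2)@(5, 5): e=[11,32,-13] → ·
    (3,2)@(7, 5): e=[19,28,-17] → ·
  covered (4 px):
    · · · █ █ · ·
    · · █ █ · · ·
    · · · · · · ·
    · · · · · · ·
    · · · · · · ·

Z-buffer (winner per pixel, '.' = empty):
  . . . 1 1 . .
  . . 1 1 . . 0
  . . . . . . .
  . . . . . . .
  . . . . . . .

Answer: -1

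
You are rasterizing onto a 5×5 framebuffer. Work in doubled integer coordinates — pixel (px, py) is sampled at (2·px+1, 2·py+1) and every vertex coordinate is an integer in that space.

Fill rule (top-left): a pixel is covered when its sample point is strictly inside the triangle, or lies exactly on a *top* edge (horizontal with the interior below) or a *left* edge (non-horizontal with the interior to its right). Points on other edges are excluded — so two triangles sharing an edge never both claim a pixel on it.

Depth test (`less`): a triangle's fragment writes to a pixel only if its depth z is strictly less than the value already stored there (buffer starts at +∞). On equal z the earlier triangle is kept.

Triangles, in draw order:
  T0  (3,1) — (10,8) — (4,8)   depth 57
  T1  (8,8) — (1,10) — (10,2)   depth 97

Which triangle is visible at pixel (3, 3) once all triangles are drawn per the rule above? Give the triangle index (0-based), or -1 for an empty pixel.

T0:
  2·area = 42
  edge (3, 1)→(10, 8): d=(7,7) right/bottom  bias=-1
  edge (10, 8)→(4, 8): d=(-6,0) right/bottom  bias=-1
  edge (4, 8)→(3, 1): d=(-1,-7) top-left  bias=+0
    (1,0)@(3, 1): e=[0,42,0] → ·  [on edge]
    (2,1)@(5, 3): e=[0,30,12] → ·  [on edge]
    (2,2)@(5, 5): e=[14,18,10] → █
    (3,2)@(7, 5): e=[0,18,24] → ·  [on edge]
    (2,3)@(5, 7): e=[28,6,8] → █
    (3,3)@(7, 7): e=[14,6,22] → █
    (4,3)@(9, 7): e=[0,6,36] → ·  [on edge]
    (2,4)@(5, 9): e=[42,-6,6] → ·
    (3,4)@(7, 9): e=[28,-6,20] → ·
  covered (3 px):
    · · · · ·
    · · · · ·
    · · █ · ·
    · · █ █ ·
    · · · · ·
T1:
  2·area = 38
  edge (8, 8)→(1, 10): d=(-7,2) right/bottom  bias=-1
  edge (1, 10)→(10, 2): d=(9,-8) top-left  bias=+0
  edge (10, 2)→(8, 8): d=(-2,6) right/bottom  bias=-1
    (4,1)@(9, 3): e=[33,1,4] → █
    (3,2)@(7, 5): e=[23,3,12] → █
    (4,2)@(9, 5): e=[19,19,0] → ·  [on edge]
    (2,3)@(5, 7): e=[13,5,20] → █
    (4,3)@(9, 7): e=[5,37,-4] → ·
    (1,4)@(3, 9): e=[3,7,28] → █
    (2,4)@(5, 9): e=[-1,23,16] → ·
    (3,4)@(7, 9): e=[-5,39,4] → ·
  covered (5 px):
    · · · · ·
    · · · · █
    · · · █ ·
    · · █ █ ·
    · █ · · ·

Z-buffer (winner per pixel, '.' = empty):
  . . . . .
  . . . . 1
  . . 0 1 .
  . . 0 0 .
  . 1 . . .

Final: 0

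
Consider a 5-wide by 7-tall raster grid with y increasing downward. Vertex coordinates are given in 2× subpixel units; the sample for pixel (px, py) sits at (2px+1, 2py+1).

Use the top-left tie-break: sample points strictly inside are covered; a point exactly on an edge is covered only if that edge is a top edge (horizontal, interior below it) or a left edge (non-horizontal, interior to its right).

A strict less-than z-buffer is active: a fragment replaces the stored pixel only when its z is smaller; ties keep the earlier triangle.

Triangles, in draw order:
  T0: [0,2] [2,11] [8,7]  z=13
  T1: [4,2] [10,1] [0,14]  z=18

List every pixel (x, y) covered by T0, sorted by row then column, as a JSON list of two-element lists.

T0:
  2·area = 62  (B↔C swapped to make it positive)
  edge (0, 2)→(8, 7): d=(8,5) right/bottom  bias=-1
  edge (8, 7)→(2, 11): d=(-6,4) right/bottom  bias=-1
  edge (2, 11)→(0, 2): d=(-2,-9) top-left  bias=+0
    (0,1)@(1, 3): e=[3,52,7] → X
    (1,1)@(3, 3): e=[-7,44,25] → .
    (0,2)@(1, 5): e=[19,40,3] → X
    (1,2)@(3, 5): e=[9,32,21] → X
    (2,2)@(5, 5): e=[-1,24,39] → .
    (0,3)@(1, 7): e=[35,28,-1] → .
    (1,3)@(3, 7): e=[25,20,17] → X
    (2,3)@(5, 7): e=[15,12,35] → X
    (3,3)@(7, 7): e=[5,4,53] → X
    (4,3)@(9, 7): e=[-5,-4,71] → .
    (1,4)@(3, 9): e=[41,8,13] → X
    (2,4)@(5, 9): e=[31,0,31] → .  [on edge]
  covered (7 px):
    . . . . .
    X . . . .
    X X . . .
    . X X X .
    . X . . .
    . . . . .
    . . . . .
T1:
  2·area = 68
  edge (4, 2)→(10, 1): d=(6,-1) top-left  bias=+0
  edge (10, 1)→(0, 14): d=(-10,13) right/bottom  bias=-1
  edge (0, 14)→(4, 2): d=(4,-12) top-left  bias=+0
    (2,1)@(5, 3): e=[7,45,16] → X
    (3,1)@(7, 3): e=[9,19,40] → X
    (4,1)@(9, 3): e=[11,-7,64] → .
    (1,2)@(3, 5): e=[17,51,0] → X  [on edge]
    (3,2)@(7, 5): e=[21,-1,48] → .
    (1,3)@(3, 7): e=[29,31,8] → X
    (3,3)@(7, 7): e=[33,-21,56] → .
    (1,4)@(3, 9): e=[41,11,16] → X
    (2,4)@(5, 9): e=[43,-15,40] → .
    (0,5)@(1, 11): e=[51,17,0] → X  [on edge]
    (1,5)@(3, 11): e=[53,-9,24] → .
    (0,6)@(1, 13): e=[63,-3,8] → .
  covered (8 px):
    . . . . .
    . . X X .
    . X X . .
    . X X . .
    . X . . .
    X . . . .
    . . . . .

Final: [[0,1],[0,2],[1,2],[1,3],[2,3],[3,3],[1,4]]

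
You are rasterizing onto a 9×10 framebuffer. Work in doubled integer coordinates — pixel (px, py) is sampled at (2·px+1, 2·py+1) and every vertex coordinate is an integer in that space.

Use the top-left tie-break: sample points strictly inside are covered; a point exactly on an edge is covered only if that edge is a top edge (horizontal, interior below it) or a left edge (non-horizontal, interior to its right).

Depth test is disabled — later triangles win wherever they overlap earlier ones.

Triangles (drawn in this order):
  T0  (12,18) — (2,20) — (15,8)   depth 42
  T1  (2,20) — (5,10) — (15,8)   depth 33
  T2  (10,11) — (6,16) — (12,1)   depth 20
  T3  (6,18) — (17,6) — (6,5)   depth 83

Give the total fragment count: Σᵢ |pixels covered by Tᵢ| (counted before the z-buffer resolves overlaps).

T0:
  2·area = 94
  edge (12, 18)→(2, 20): d=(-10,2) right/bottom  bias=-1
  edge (2, 20)→(15, 8): d=(13,-12) top-left  bias=+0
  edge (15, 8)→(12, 18): d=(-3,10) right/bottom  bias=-1
    (6,5)@(13, 11): e=[68,15,11] → X
    (7,5)@(15, 11): e=[64,39,-9] → .
    (5,6)@(11, 13): e=[52,17,25] → X
    (7,6)@(15, 13): e=[44,65,-15] → .
    (4,7)@(9, 15): e=[36,19,39] → X
    (6,7)@(13, 15): e=[28,67,-1] → .
    (3,8)@(7, 17): e=[20,21,53] → X
    (6,8)@(13, 17): e=[8,93,-7] → .
    (8,8)@(17, 17): e=[0,141,-47] → .  [on edge]
    (2,9)@(5, 19): e=[4,23,67] → X
    (3,9)@(7, 19): e=[0,47,47] → .  [on edge]
    (4,9)@(9, 19): e=[-4,71,27] → .
  covered (9 px):
    . . . . . . . . .
    . . . . . . . . .
    . . . . . . . . .
    . . . . . . . . .
    . . . . . . . . .
    . . . . . . X . .
    . . . . . X X . .
    . . . . X X . . .
    . . . X X X . . .
    . . X . . . . . .
T1:
  2·area = 94
  edge (2, 20)→(5, 10): d=(3,-10) top-left  bias=+0
  edge (5, 10)→(15, 8): d=(10,-2) top-left  bias=+0
  edge (15, 8)→(2, 20): d=(-13,12) right/bottom  bias=-1
    (5,4)@(11, 9): e=[57,2,35] → X
    (6,4)@(13, 9): e=[77,6,11] → X
    (7,4)@(15, 9): e=[97,10,-13] → .
    (2,5)@(5, 11): e=[3,10,81] → X
    (3,5)@(7, 11): e=[23,14,57] → X
    (4,5)@(9, 11): e=[43,18,33] → X
    (6,5)@(13, 11): e=[83,26,-15] → .
    (2,6)@(5, 13): e=[9,30,55] → X
    (5,6)@(11, 13): e=[69,42,-17] → .
    (2,7)@(5, 15): e=[15,50,29] → X
    (4,7)@(9, 15): e=[55,58,-19] → .
    (1,8)@(3, 17): e=[1,66,27] → X
  covered (14 px):
    . . . . . . . . .
    . . . . . . . . .
    . . . . . . . . .
    . . . . . . . . .
    . . . . . X X . .
    . . X X X X . . .
    . . X X X . . . .
    . . X X . . . . .
    . X X . . . . . .
    . X . . . . . . .
T2:
  2·area = 30
  edge (10, 11)→(6, 16): d=(-4,5) right/bottom  bias=-1
  edge (6, 16)→(12, 1): d=(6,-15) top-left  bias=+0
  edge (12, 1)→(10, 11): d=(-2,10) right/bottom  bias=-1
    (5,2)@(11, 5): e=[19,9,2] → X
    (6,2)@(13, 5): e=[9,39,-18] → .
    (5,3)@(11, 7): e=[11,21,-2] → .
    (4,4)@(9, 9): e=[13,3,14] → X
    (5,4)@(11, 9): e=[3,33,-6] → .
    (4,5)@(9, 11): e=[5,15,10] → X
    (5,5)@(11, 11): e=[-5,45,-10] → .
    (4,6)@(9, 13): e=[-3,27,6] → .
  covered (3 px):
    . . . . . . . . .
    . . . . . . . . .
    . . . . . X . . .
    . . . . . . . . .
    . . . . X . . . .
    . . . . X . . . .
    . . . . . . . . .
    . . . . . . . . .
    . . . . . . . . .
    . . . . . . . . .
T3:
  2·area = 143  (B↔C swapped to make it positive)
  edge (6, 18)→(6, 5): d=(0,-13) top-left  bias=+0
  edge (6, 5)→(17, 6): d=(11,1) right/bottom  bias=-1
  edge (17, 6)→(6, 18): d=(-11,12) right/bottom  bias=-1
    (3,3)@(7, 7): e=[13,21,109] → X
    (4,3)@(9, 7): e=[39,19,85] → X
    (5,3)@(11, 7): e=[65,17,61] → X
    (6,3)@(13, 7): e=[91,15,37] → X
    (7,3)@(15, 7): e=[117,13,13] → X
    (8,3)@(17, 7): e=[143,11,-11] → .
    (3,4)@(7, 9): e=[13,43,87] → X
    (7,4)@(15, 9): e=[117,35,-9] → .
    (3,5)@(7, 11): e=[13,65,65] → X
    (6,5)@(13, 11): e=[91,59,-7] → .
    (3,6)@(7, 13): e=[13,87,43] → X
    (5,6)@(11, 13): e=[65,83,-5] → .
  covered (15 px):
    . . . . . . . . .
    . . . . . . . . .
    . . . . . . . . .
    . . . X X X X X .
    . . . X X X X . .
    . . . X X X . . .
    . . . X X . . . .
    . . . X . . . . .
    . . . . . . . . .
    . . . . . . . . .

Answer: 41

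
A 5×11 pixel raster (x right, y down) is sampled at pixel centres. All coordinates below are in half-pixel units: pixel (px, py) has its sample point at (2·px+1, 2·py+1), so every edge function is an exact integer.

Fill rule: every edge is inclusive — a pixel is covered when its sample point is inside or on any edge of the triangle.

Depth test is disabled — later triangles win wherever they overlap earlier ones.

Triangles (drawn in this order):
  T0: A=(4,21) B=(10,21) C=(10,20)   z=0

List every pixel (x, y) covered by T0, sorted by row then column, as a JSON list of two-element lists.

T0:
  2·area = 6  (B↔C swapped to make it positive)
  edge (4, 21)→(10, 20): d=(6,-1) inclusive
  edge (10, 20)→(10, 21): d=(0,1) inclusive
  edge (10, 21)→(4, 21): d=(-6,0) inclusive
    (0,10)@(1, 21): e=[-3,9,0] → ·  [on edge]
    (1,10)@(3, 21): e=[-1,7,0] → ·  [on edge]
    (2,10)@(5, 21): e=[1,5,0] → █  [on edge]
    (3,10)@(7, 21): e=[3,3,0] → █  [on edge]
    (4,10)@(9, 21): e=[5,1,0] → █  [on edge]
  covered (3 px):
    · · · · ·
    · · · · ·
    · · · · ·
    · · · · ·
    · · · · ·
    · · · · ·
    · · · · ·
    · · · · ·
    · · · · ·
    · · · · ·
    · · █ █ █

Result: [[2,10],[3,10],[4,10]]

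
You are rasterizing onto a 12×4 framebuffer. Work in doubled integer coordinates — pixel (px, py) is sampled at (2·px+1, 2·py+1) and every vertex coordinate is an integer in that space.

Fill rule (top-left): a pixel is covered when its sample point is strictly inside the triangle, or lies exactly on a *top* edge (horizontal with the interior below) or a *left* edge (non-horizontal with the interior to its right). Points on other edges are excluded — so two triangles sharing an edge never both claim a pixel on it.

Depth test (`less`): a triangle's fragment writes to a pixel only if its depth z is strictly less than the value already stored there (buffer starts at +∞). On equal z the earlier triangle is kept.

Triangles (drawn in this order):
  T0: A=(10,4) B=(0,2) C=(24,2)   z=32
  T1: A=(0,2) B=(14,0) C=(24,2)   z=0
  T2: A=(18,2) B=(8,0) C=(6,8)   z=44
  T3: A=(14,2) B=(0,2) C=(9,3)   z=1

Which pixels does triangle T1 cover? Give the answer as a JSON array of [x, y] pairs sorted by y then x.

T0:
  2·area = 48
  edge (10, 4)→(0, 2): d=(-10,-2) top-left  bias=+0
  edge (0, 2)→(24, 2): d=(24,0) top-left  bias=+0
  edge (24, 2)→(10, 4): d=(-14,2) right/bottom  bias=-1
    (2,1)@(5, 3): e=[0,24,24] → #  [on edge]
    (3,1)@(7, 3): e=[4,24,20] → #
    (4,1)@(9, 3): e=[8,24,16] → #
    (5,1)@(11, 3): e=[12,24,12] → #
    (6,1)@(13, 3): e=[16,24,8] → #
    (7,1)@(15, 3): e=[20,24,4] → #
    (8,1)@(17, 3): e=[24,24,0] → ·  [on edge]
    (1,2)@(3, 5): e=[-24,72,0] → ·  [on edge]
    (2,2)@(5, 5): e=[-20,72,-4] → ·
    (3,2)@(7, 5): e=[-16,72,-8] → ·
    (4,2)@(9, 5): e=[-12,72,-12] → ·
    (5,2)@(11, 5): e=[-8,72,-16] → ·
    (7,2)@(15, 5): e=[0,72,-24] → ·  [on edge]
  covered (6 px):
    · · · · · · · · · · · ·
    · · # # # # # # · · · ·
    · · · · · · · · · · · ·
    · · · · · · · · · · · ·
T1:
  2·area = 48
  edge (0, 2)→(14, 0): d=(14,-2) top-left  bias=+0
  edge (14, 0)→(24, 2): d=(10,2) right/bottom  bias=-1
  edge (24, 2)→(0, 2): d=(-24,0) right/bottom  bias=-1
    (3,0)@(7, 1): e=[0,24,24] → #  [on edge]
    (4,0)@(9, 1): e=[4,20,24] → #
    (5,0)@(11, 1): e=[8,16,24] → #
    (6,0)@(13, 1): e=[12,12,24] → #
    (7,0)@(15, 1): e=[16,8,24] → #
    (8,0)@(17, 1): e=[20,4,24] → #
    (9,0)@(19, 1): e=[24,0,24] → ·  [on edge]
    (3,1)@(7, 3): e=[28,44,-24] → ·
    (4,1)@(9, 3): e=[32,40,-24] → ·
    (5,1)@(11, 3): e=[36,36,-24] → ·
    (6,1)@(13, 3): e=[40,32,-24] → ·
    (7,1)@(15, 3): e=[44,28,-24] → ·
  covered (6 px):
    · · · # # # # # # · · ·
    · · · · · · · · · · · ·
    · · · · · · · · · · · ·
    · · · · · · · · · · · ·
T2:
  2·area = 84  (B↔C swapped to make it positive)
  edge (18, 2)→(6, 8): d=(-12,6) right/bottom  bias=-1
  edge (6, 8)→(8, 0): d=(2,-8) top-left  bias=+0
  edge (8, 0)→(18, 2): d=(10,2) right/bottom  bias=-1
    (4,0)@(9, 1): e=[66,10,8] → #
    (5,0)@(11, 1): e=[54,26,4] → #
    (6,0)@(13, 1): e=[42,42,0] → ·  [on edge]
    (4,1)@(9, 3): e=[42,14,28] → #
    (6,1)@(13, 3): e=[18,46,20] → #
    (7,1)@(15, 3): e=[6,62,16] → #
    (8,1)@(17, 3): e=[-6,78,12] → ·
    (11,1)@(23, 3): e=[-42,126,0] → ·  [on edge]
    (3,2)@(7, 5): e=[30,2,52] → #
    (6,2)@(13, 5): e=[-6,50,40] → ·
    (7,2)@(15, 5): e=[-18,66,36] → ·
    (3,3)@(7, 7): e=[6,6,72] → #
  covered (10 px):
    · · · · # # · · · · · ·
    · · · · # # # # · · · ·
    · · · # # # · · · · · ·
    · · · # · · · · · · · ·
T3:
  2·area = 14  (B↔C swapped to make it positive)
  edge (14, 2)→(9, 3): d=(-5,1) right/bottom  bias=-1
  edge (9, 3)→(0, 2): d=(-9,-1) top-left  bias=+0
  edge (0, 2)→(14, 2): d=(14,0) top-left  bias=+0
    (9,0)@(19, 1): e=[0,28,-14] → ·  [on edge]
    (4,1)@(9, 3): e=[0,0,14] → ·  [on edge]
  covered (0 px):
    · · · · · · · · · · · ·
    · · · · · · · · · · · ·
    · · · · · · · · · · · ·
    · · · · · · · · · · · ·

Result: [[3,0],[4,0],[5,0],[6,0],[7,0],[8,0]]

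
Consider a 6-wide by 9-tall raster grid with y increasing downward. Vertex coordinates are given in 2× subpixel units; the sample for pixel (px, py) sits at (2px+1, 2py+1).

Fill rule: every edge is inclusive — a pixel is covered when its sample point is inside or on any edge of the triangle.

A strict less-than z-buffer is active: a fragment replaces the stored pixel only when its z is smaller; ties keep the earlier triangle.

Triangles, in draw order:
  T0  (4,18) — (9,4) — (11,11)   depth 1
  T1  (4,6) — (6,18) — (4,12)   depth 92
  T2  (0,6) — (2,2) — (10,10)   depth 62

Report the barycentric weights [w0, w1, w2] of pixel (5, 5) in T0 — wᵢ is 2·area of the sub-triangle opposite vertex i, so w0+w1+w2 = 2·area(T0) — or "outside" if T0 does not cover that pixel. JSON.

T0:
  2·area = 63
  edge (4, 18)→(9, 4): d=(5,-14) inclusive
  edge (9, 4)→(11, 11): d=(2,7) inclusive
  edge (11, 11)→(4, 18): d=(-7,7) inclusive
    (4,2)@(9, 5): e=[5,2,56] → X
    (5,2)@(11, 5): e=[33,-12,42] → .
    (4,3)@(9, 7): e=[15,6,42] → X
    (5,3)@(11, 7): e=[43,-8,28] → .
    (4,4)@(9, 9): e=[25,10,28] → X
    (5,4)@(11, 9): e=[53,-4,14] → .
    (3,5)@(7, 11): e=[7,28,28] → X
    (5,5)@(11, 11): e=[63,0,0] → X  [on edge]
    (3,6)@(7, 13): e=[17,32,14] → X
    (4,6)@(9, 13): e=[45,18,0] → X  [on edge]
    (5,6)@(11, 13): e=[73,4,-14] → .
    (3,7)@(7, 15): e=[27,36,0] → X  [on edge]
    (2,8)@(5, 17): e=[9,54,0] → X  [on edge]
  covered (10 px):
    . . . . . .
    . . . . . .
    . . . . X .
    . . . . X .
    . . . . X .
    . . . X X X
    . . . X X .
    . . . X . .
    . . X . . .
T1:
  2·area = 12
  edge (4, 6)→(6, 18): d=(2,12) inclusive
  edge (6, 18)→(4, 12): d=(-2,-6) inclusive
  edge (4, 12)→(4, 6): d=(0,-6) inclusive
    (0,1)@(1, 3): e=[30,0,-18] → .  [on edge]
    (1,4)@(3, 9): e=[18,0,-6] → .  [on edge]
    (2,6)@(5, 13): e=[2,4,6] → X
    (3,6)@(7, 13): e=[-22,16,18] → .
    (2,7)@(5, 15): e=[6,0,6] → X  [on edge]
    (3,7)@(7, 15): e=[-18,12,18] → .
    (2,8)@(5, 17): e=[10,-4,6] → .
  covered (2 px):
    . . . . . .
    . . . . . .
    . . . . . .
    . . . . . .
    . . . . . .
    . . . . . .
    . . X . . .
    . . X . . .
    . . . . . .
T2:
  2·area = 48
  edge (0, 6)→(2, 2): d=(2,-4) inclusive
  edge (2, 2)→(10, 10): d=(8,8) inclusive
  edge (10, 10)→(0, 6): d=(-10,-4) inclusive
    (0,0)@(1, 1): e=[-6,0,54] → .  [on edge]
    (1,1)@(3, 3): e=[6,0,42] → X  [on edge]
    (2,1)@(5, 3): e=[14,-16,50] → .
    (0,2)@(1, 5): e=[2,32,14] → X
    (2,2)@(5, 5): e=[18,0,30] → X  [on edge]
    (3,2)@(7, 5): e=[26,-16,38] → .
    (0,3)@(1, 7): e=[6,48,-6] → .
    (1,3)@(3, 7): e=[14,32,2] → X
    (3,3)@(7, 7): e=[30,0,18] → X  [on edge]
    (4,3)@(9, 7): e=[38,-16,26] → .
    (1,4)@(3, 9): e=[18,48,-18] → .
    (2,4)@(5, 9): e=[26,32,-10] → .
    (4,4)@(9, 9): e=[42,0,6] → X  [on edge]
    (5,5)@(11, 11): e=[54,0,-6] → .  [on edge]
  covered (8 px):
    . . . . . .
    . X . . . .
    X X X . . .
    . X X X . .
    . . . . X .
    . . . . . .
    . . . . . .
    . . . . . .
    . . . . . .

Result: [0,0,63]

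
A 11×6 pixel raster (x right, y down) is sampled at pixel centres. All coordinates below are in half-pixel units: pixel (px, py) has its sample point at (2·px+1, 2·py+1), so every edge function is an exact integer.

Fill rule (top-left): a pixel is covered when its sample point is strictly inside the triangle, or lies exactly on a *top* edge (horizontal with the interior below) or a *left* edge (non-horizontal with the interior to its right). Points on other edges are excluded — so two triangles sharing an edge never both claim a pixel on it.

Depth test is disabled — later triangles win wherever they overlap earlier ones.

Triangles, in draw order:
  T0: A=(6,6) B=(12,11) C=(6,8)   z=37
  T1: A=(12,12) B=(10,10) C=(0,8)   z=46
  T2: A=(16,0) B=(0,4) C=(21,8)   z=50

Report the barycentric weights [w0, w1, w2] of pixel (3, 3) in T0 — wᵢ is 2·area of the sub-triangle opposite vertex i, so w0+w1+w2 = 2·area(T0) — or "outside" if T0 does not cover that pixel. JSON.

T0:
  2·area = 12
  edge (6, 6)→(12, 11): d=(6,5) right/bottom  bias=-1
  edge (12, 11)→(6, 8): d=(-6,-3) top-left  bias=+0
  edge (6, 8)→(6, 6): d=(0,-2) top-left  bias=+0
    (3,3)@(7, 7): e=[1,9,2] → █
    (4,3)@(9, 7): e=[-9,15,6] → ·
    (3,4)@(7, 9): e=[13,-3,2] → ·
    (4,4)@(9, 9): e=[3,3,6] → █
    (5,4)@(11, 9): e=[-7,9,10] → ·
    (4,5)@(9, 11): e=[15,-9,6] → ·
  covered (2 px):
    · · · · · · · · · · ·
    · · · · · · · · · · ·
    · · · · · · · · · · ·
    · · · █ · · · · · · ·
    · · · · █ · · · · · ·
    · · · · · · · · · · ·
T1:
  2·area = 16  (B↔C swapped to make it positive)
  edge (12, 12)→(0, 8): d=(-12,-4) top-left  bias=+0
  edge (0, 8)→(10, 10): d=(10,2) right/bottom  bias=-1
  edge (10, 10)→(12, 12): d=(2,2) right/bottom  bias=-1
    (0,0)@(1, 1): e=[88,-72,0] → ·  [on edge]
    (1,1)@(3, 3): e=[72,-56,0] → ·  [on edge]
    (2,2)@(5, 5): e=[56,-40,0] → ·  [on edge]
    (3,3)@(7, 7): e=[40,-24,0] → ·  [on edge]
    (1,4)@(3, 9): e=[0,4,12] → █  [on edge]
    (2,4)@(5, 9): e=[8,0,8] → ·  [on edge]
    (4,4)@(9, 9): e=[24,-8,0] → ·  [on edge]
    (1,5)@(3, 11): e=[-24,24,16] → ·
    (4,5)@(9, 11): e=[0,12,4] → █  [on edge]
    (5,5)@(11, 11): e=[8,8,0] → ·  [on edge]
    (7,5)@(15, 11): e=[24,0,-8] → ·  [on edge]
  covered (2 px):
    · · · · · · · · · · ·
    · · · · · · · · · · ·
    · · · · · · · · · · ·
    · · · · · · · · · · ·
    · █ · · · · · · · · ·
    · · · · █ · · · · · ·
T2:
  2·area = 148  (B↔C swapped to make it positive)
  edge (16, 0)→(21, 8): d=(5,8) right/bottom  bias=-1
  edge (21, 8)→(0, 4): d=(-21,-4) top-left  bias=+0
  edge (0, 4)→(16, 0): d=(16,-4) top-left  bias=+0
    (6,0)@(13, 1): e=[29,115,4] → █
    (7,0)@(15, 1): e=[13,123,12] → █
    (8,0)@(17, 1): e=[-3,131,20] → ·
    (2,1)@(5, 3): e=[103,41,4] → █
    (3,1)@(7, 3): e=[87,49,12] → █
    (4,1)@(9, 3): e=[71,57,20] → █
    (5,1)@(11, 3): e=[55,65,28] → █
    (8,1)@(17, 3): e=[7,89,52] → █
    (9,1)@(19, 3): e=[-9,97,60] → ·
    (2,2)@(5, 5): e=[113,-1,36] → ·
    (3,2)@(7, 5): e=[97,7,44] → █
    (9,2)@(19, 5): e=[1,55,92] → █
  covered (18 px):
    · · · · · · █ █ · · ·
    · · █ █ █ █ █ █ █ · ·
    · · · █ █ █ █ █ █ █ ·
    · · · · · · · · █ █ ·
    · · · · · · · · · · ·
    · · · · · · · · · · ·

Final: [9,2,1]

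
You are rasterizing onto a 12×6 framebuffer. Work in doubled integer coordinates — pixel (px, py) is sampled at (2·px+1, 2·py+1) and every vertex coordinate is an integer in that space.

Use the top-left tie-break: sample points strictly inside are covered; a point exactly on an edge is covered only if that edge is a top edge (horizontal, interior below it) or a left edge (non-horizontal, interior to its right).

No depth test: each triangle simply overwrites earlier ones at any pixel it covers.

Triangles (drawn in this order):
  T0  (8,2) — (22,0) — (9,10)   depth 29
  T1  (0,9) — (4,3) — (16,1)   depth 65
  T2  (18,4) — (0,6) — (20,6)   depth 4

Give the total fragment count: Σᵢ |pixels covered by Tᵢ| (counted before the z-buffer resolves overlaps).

T0:
  2·area = 114
  edge (8, 2)→(22, 0): d=(14,-2) top-left  bias=+0
  edge (22, 0)→(9, 10): d=(-13,10) right/bottom  bias=-1
  edge (9, 10)→(8, 2): d=(-1,-8) top-left  bias=+0
    (7,0)@(15, 1): e=[0,57,57] → #  [on edge]
    (8,0)@(17, 1): e=[4,37,73] → #
    (9,0)@(19, 1): e=[8,17,89] → #
    (10,0)@(21, 1): e=[12,-3,105] → ·
    (0,1)@(1, 3): e=[0,171,-57] → ·  [on edge]
    (4,1)@(9, 3): e=[16,91,7] → #
    (5,1)@(11, 3): e=[20,71,23] → #
    (6,1)@(13, 3): e=[24,51,39] → #
    (9,1)@(19, 3): e=[36,-9,87] → ·
    (4,2)@(9, 5): e=[44,65,5] → #
    (8,2)@(17, 5): e=[60,-15,69] → ·
    (4,3)@(9, 7): e=[72,39,3] → #
  covered (15 px):
    · · · · · · · # # # · ·
    · · · · # # # # # · · ·
    · · · · # # # # · · · ·
    · · · · # # · · · · · ·
    · · · · # · · · · · · ·
    · · · · · · · · · · · ·
T1:
  2·area = 64
  edge (0, 9)→(4, 3): d=(4,-6) top-left  bias=+0
  edge (4, 3)→(16, 1): d=(12,-2) top-left  bias=+0
  edge (16, 1)→(0, 9): d=(-16,8) right/bottom  bias=-1
    (2,1)@(5, 3): e=[6,2,56] → #
    (3,1)@(7, 3): e=[18,6,40] → #
    (4,1)@(9, 3): e=[30,10,24] → #
    (5,1)@(11, 3): e=[42,14,8] → #
    (6,1)@(13, 3): e=[54,18,-8] → ·
    (1,2)@(3, 5): e=[2,22,40] → #
    (4,2)@(9, 5): e=[38,34,-8] → ·
    (5,2)@(11, 5): e=[50,38,-24] → ·
    (1,3)@(3, 7): e=[10,46,8] → #
    (2,3)@(5, 7): e=[22,50,-8] → ·
    (3,3)@(7, 7): e=[34,54,-24] → ·
    (1,4)@(3, 9): e=[18,70,-24] → ·
  covered (8 px):
    · · · · · · · · · · · ·
    · · # # # # · · · · · ·
    · # # # · · · · · · · ·
    · # · · · · · · · · · ·
    · · · · · · · · · · · ·
    · · · · · · · · · · · ·
T2:
  2·area = 40  (B↔C swapped to make it positive)
  edge (18, 4)→(20, 6): d=(2,2) right/bottom  bias=-1
  edge (20, 6)→(0, 6): d=(-20,0) right/bottom  bias=-1
  edge (0, 6)→(18, 4): d=(18,-2) top-left  bias=+0
    (7,0)@(15, 1): e=[0,100,-60] → ·  [on edge]
    (8,1)@(17, 3): e=[0,60,-20] → ·  [on edge]
    (4,2)@(9, 5): e=[20,20,0] → #  [on edge]
    (5,2)@(11, 5): e=[16,20,4] → #
    (6,2)@(13, 5): e=[12,20,8] → #
    (7,2)@(15, 5): e=[8,20,12] → #
    (8,2)@(17, 5): e=[4,20,16] → #
    (9,2)@(19, 5): e=[0,20,20] → ·  [on edge]
    (4,3)@(9, 7): e=[24,-20,36] → ·
    (5,3)@(11, 7): e=[20,-20,40] → ·
    (6,3)@(13, 7): e=[16,-20,44] → ·
    (7,3)@(15, 7): e=[12,-20,48] → ·
    (10,3)@(21, 7): e=[0,-20,60] → ·  [on edge]
    (11,4)@(23, 9): e=[0,-60,100] → ·  [on edge]
  covered (5 px):
    · · · · · · · · · · · ·
    · · · · · · · · · · · ·
    · · · · # # # # # · · ·
    · · · · · · · · · · · ·
    · · · · · · · · · · · ·
    · · · · · · · · · · · ·

Final: 28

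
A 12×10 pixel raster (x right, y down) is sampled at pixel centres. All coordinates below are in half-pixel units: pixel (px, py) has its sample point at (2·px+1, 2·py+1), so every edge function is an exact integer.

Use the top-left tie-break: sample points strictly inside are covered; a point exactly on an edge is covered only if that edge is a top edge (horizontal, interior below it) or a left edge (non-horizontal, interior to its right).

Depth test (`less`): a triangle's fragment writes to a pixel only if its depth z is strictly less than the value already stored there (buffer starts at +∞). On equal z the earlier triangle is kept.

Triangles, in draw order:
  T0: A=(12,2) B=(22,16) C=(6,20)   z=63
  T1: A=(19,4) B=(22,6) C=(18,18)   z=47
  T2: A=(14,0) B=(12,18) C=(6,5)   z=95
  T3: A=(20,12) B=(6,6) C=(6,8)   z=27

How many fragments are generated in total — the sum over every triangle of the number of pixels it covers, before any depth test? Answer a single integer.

T0:
  2·area = 264
  edge (12, 2)→(22, 16): d=(10,14) right/bottom  bias=-1
  edge (22, 16)→(6, 20): d=(-16,4) right/bottom  bias=-1
  edge (6, 20)→(12, 2): d=(6,-18) top-left  bias=+0
    (5,2)@(11, 5): e=[44,220,0] → █  [on edge]
    (6,2)@(13, 5): e=[16,212,36] → █
    (7,2)@(15, 5): e=[-12,204,72] → ·
    (5,3)@(11, 7): e=[64,188,12] → █
    (7,3)@(15, 7): e=[8,172,84] → █
    (8,3)@(17, 7): e=[-20,164,120] → ·
    (5,4)@(11, 9): e=[84,156,24] → █
    (8,4)@(17, 9): e=[0,132,132] → ·  [on edge]
    (4,5)@(9, 11): e=[132,132,0] → █  [on edge]
    (8,5)@(17, 11): e=[20,100,144] → █
    (9,5)@(19, 11): e=[-8,92,180] → ·
    (4,6)@(9, 13): e=[152,100,12] → █
    (3,8)@(7, 17): e=[220,44,0] → █  [on edge]
  covered (34 px):
    · · · · · · · · · · · ·
    · · · · · · · · · · · ·
    · · · · · █ █ · · · · ·
    · · · · · █ █ █ · · · ·
    · · · · · █ █ █ · · · ·
    · · · · █ █ █ █ █ · · ·
    · · · · █ █ █ █ █ █ · ·
    · · · · █ █ █ █ █ █ █ ·
    · · · █ █ █ █ █ █ · · ·
    · · · █ █ · · · · · · ·
T1:
  2·area = 44
  edge (19, 4)→(22, 6): d=(3,2) right/bottom  bias=-1
  edge (22, 6)→(18, 18): d=(-4,12) right/bottom  bias=-1
  edge (18, 18)→(19, 4): d=(1,-14) top-left  bias=+0
    (11,1)@(23, 3): e=[-11,0,55] → ·  [on edge]
    (9,2)@(19, 5): e=[3,40,1] → █
    (10,2)@(21, 5): e=[-1,16,29] → ·
    (9,3)@(19, 7): e=[9,32,3] → █
    (10,3)@(21, 7): e=[5,8,31] → █
    (11,3)@(23, 7): e=[1,-16,59] → ·
    (9,4)@(19, 9): e=[15,24,5] → █
    (10,4)@(21, 9): e=[11,0,33] → ·  [on edge]
    (9,5)@(19, 11): e=[21,16,7] → █
    (10,5)@(21, 11): e=[17,-8,35] → ·
    (9,6)@(19, 13): e=[27,8,9] → █
    (10,6)@(21, 13): e=[23,-16,37] → ·
    (9,7)@(19, 15): e=[33,0,11] → ·  [on edge]
  covered (6 px):
    · · · · · · · · · · · ·
    · · · · · · · · · · · ·
    · · · · · · · · · █ · ·
    · · · · · · · · · █ █ ·
    · · · · · · · · · █ · ·
    · · · · · · · · · █ · ·
    · · · · · · · · · █ · ·
    · · · · · · · · · · · ·
    · · · · · · · · · · · ·
    · · · · · · · · · · · ·
T2:
  2·area = 134
  edge (14, 0)→(12, 18): d=(-2,18) right/bottom  bias=-1
  edge (12, 18)→(6, 5): d=(-6,-13) top-left  bias=+0
  edge (6, 5)→(14, 0): d=(8,-5) top-left  bias=+0
    (6,0)@(13, 1): e=[16,115,3] → █
    (7,0)@(15, 1): e=[-20,141,13] → ·
    (5,1)@(11, 3): e=[48,77,9] → █
    (7,1)@(15, 3): e=[-24,129,29] → ·
    (3,2)@(7, 5): e=[116,13,5] → █
    (4,2)@(9, 5): e=[80,39,15] → █
    (7,2)@(15, 5): e=[-28,117,45] → ·
    (3,3)@(7, 7): e=[112,1,21] → █
    (7,3)@(15, 7): e=[-32,105,61] → ·
    (3,4)@(7, 9): e=[108,-11,37] → ·
    (4,4)@(9, 9): e=[72,15,47] → █
    (6,4)@(13, 9): e=[0,67,67] → ·  [on edge]
  covered (17 px):
    · · · · · · █ · · · · ·
    · · · · · █ █ · · · · ·
    · · · █ █ █ █ · · · · ·
    · · · █ █ █ █ · · · · ·
    · · · · █ █ · · · · · ·
    · · · · █ █ · · · · · ·
    · · · · · █ · · · · · ·
    · · · · · █ · · · · · ·
    · · · · · · · · · · · ·
    · · · · · · · · · · · ·
T3:
  2·area = 28  (B↔C swapped to make it positive)
  edge (20, 12)→(6, 8): d=(-14,-4) top-left  bias=+0
  edge (6, 8)→(6, 6): d=(0,-2) top-left  bias=+0
  edge (6, 6)→(20, 12): d=(14,6) right/bottom  bias=-1
    (3,3)@(7, 7): e=[18,2,8] → █
    (4,3)@(9, 7): e=[26,6,-4] → ·
    (3,4)@(7, 9): e=[-10,2,36] → ·
    (5,4)@(11, 9): e=[6,10,12] → █
    (6,4)@(13, 9): e=[14,14,0] → ·  [on edge]
    (5,5)@(11, 11): e=[-22,10,40] → ·
    (8,5)@(17, 11): e=[2,22,4] → █
    (9,5)@(19, 11): e=[10,26,-8] → ·
    (8,6)@(17, 13): e=[-26,22,32] → ·
  covered (3 px):
    · · · · · · · · · · · ·
    · · · · · · · · · · · ·
    · · · · · · · · · · · ·
    · · · █ · · · · · · · ·
    · · · · · █ · · · · · ·
    · · · · · · · · █ · · ·
    · · · · · · · · · · · ·
    · · · · · · · · · · · ·
    · · · · · · · · · · · ·
    · · · · · · · · · · · ·

Result: 60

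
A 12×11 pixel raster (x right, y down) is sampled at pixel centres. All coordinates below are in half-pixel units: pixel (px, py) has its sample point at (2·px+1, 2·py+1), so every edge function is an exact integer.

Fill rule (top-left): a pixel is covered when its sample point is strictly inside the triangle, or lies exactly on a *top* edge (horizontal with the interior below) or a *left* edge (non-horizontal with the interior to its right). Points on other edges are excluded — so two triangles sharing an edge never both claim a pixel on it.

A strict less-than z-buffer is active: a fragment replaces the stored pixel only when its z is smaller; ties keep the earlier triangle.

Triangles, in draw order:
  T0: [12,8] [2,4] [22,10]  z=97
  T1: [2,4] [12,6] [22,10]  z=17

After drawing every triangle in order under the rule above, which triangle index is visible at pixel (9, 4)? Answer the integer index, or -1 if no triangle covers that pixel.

T0:
  2·area = 20
  edge (12, 8)→(2, 4): d=(-10,-4) top-left  bias=+0
  edge (2, 4)→(22, 10): d=(20,6) right/bottom  bias=-1
  edge (22, 10)→(12, 8): d=(-10,-2) top-left  bias=+0
    (2,2)@(5, 5): e=[2,2,16] → █
    (3,2)@(7, 5): e=[10,-10,20] → ·
    (2,3)@(5, 7): e=[-18,42,-4] → ·
    (3,3)@(7, 7): e=[-10,30,0] → ·  [on edge]
    (5,3)@(11, 7): e=[6,6,8] → █
    (6,3)@(13, 7): e=[14,-6,12] → ·
    (5,4)@(11, 9): e=[-14,46,-12] → ·
    (8,4)@(17, 9): e=[10,10,0] → █  [on edge]
    (9,4)@(19, 9): e=[18,-2,4] → ·
    (8,5)@(17, 11): e=[-10,50,-20] → ·
  covered (3 px):
    · · · · · · · · · · · ·
    · · · · · · · · · · · ·
    · · █ · · · · · · · · ·
    · · · · · █ · · · · · ·
    · · · · · · · · █ · · ·
    · · · · · · · · · · · ·
    · · · · · · · · · · · ·
    · · · · · · · · · · · ·
    · · · · · · · · · · · ·
    · · · · · · · · · · · ·
    · · · · · · · · · · · ·
T1:
  2·area = 20
  edge (2, 4)→(12, 6): d=(10,2) right/bottom  bias=-1
  edge (12, 6)→(22, 10): d=(10,4) right/bottom  bias=-1
  edge (22, 10)→(2, 4): d=(-20,-6) top-left  bias=+0
    (3,2)@(7, 5): e=[0,10,10] → ·  [on edge]
    (6,3)@(13, 7): e=[8,6,6] → █
    (7,3)@(15, 7): e=[4,-2,18] → ·
    (8,3)@(17, 7): e=[0,-10,30] → ·  [on edge]
    (6,4)@(13, 9): e=[28,26,-34] → ·
    (9,4)@(19, 9): e=[16,2,2] → █
    (10,4)@(21, 9): e=[12,-6,14] → ·
    (9,5)@(19, 11): e=[36,22,-38] → ·
  covered (2 px):
    · · · · · · · · · · · ·
    · · · · · · · · · · · ·
    · · · · · · · · · · · ·
    · · · · · · █ · · · · ·
    · · · · · · · · · █ · ·
    · · · · · · · · · · · ·
    · · · · · · · · · · · ·
    · · · · · · · · · · · ·
    · · · · · · · · · · · ·
    · · · · · · · · · · · ·
    · · · · · · · · · · · ·

Z-buffer (winner per pixel, '.' = empty):
  . . . . . . . . . . . .
  . . . . . . . . . . . .
  . . 0 . . . . . . . . .
  . . . . . 0 1 . . . . .
  . . . . . . . . 0 1 . .
  . . . . . . . . . . . .
  . . . . . . . . . . . .
  . . . . . . . . . . . .
  . . . . . . . . . . . .
  . . . . . . . . . . . .
  . . . . . . . . . . . .

Final: 1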